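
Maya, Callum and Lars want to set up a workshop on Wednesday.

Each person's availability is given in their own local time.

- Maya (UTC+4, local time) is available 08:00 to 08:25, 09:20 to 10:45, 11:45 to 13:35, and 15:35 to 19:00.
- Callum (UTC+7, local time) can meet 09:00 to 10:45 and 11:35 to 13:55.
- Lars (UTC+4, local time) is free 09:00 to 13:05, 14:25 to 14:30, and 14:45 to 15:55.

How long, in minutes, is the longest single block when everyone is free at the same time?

Maya → UTC: 04:00–04:25, 05:20–06:45, 07:45–09:35, 11:35–15:00.
Callum → UTC: 02:00–03:45, 04:35–06:55.
Lars → UTC: 05:00–09:05, 10:25–10:30, 10:45–11:55.
Maya ∩ Callum: 05:20–06:45.
Maya ∩ Callum ∩ Lars: 05:20–06:45.
Single common window of 85 minutes.

85 minutes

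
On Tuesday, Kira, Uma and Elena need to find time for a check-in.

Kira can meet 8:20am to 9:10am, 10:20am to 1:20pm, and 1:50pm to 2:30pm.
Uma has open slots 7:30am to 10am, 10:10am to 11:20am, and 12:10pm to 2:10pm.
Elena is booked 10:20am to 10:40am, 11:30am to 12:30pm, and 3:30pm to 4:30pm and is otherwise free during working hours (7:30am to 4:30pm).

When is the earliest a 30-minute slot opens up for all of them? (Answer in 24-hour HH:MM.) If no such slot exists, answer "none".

Elena free within 07:30–16:30: 07:30–10:20, 10:40–11:30, 12:30–15:30.
Kira ∩ Uma: 08:20–09:10, 10:20–11:20, 12:10–13:20, 13:50–14:10.
Kira ∩ Uma ∩ Elena: 08:20–09:10, 10:40–11:20, 12:30–13:20, 13:50–14:10.
Windows ≥ 30 min: 08:20–09:10, 10:40–11:20, 12:30–13:20.
Earliest such window starts at 08:20.

08:20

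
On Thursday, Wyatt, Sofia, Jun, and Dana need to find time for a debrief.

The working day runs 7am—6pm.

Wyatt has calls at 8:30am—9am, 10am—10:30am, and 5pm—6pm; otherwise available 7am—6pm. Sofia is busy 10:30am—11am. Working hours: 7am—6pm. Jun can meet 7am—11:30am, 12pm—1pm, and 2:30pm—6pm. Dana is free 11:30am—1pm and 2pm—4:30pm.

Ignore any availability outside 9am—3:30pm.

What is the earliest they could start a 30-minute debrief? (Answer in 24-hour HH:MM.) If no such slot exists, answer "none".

12:00

Wyatt free within 07:00–18:00: 07:00–08:30, 09:00–10:00, 10:30–17:00.
Sofia free within 07:00–18:00: 07:00–10:30, 11:00–18:00.
Wyatt ∩ Sofia: 07:00–08:30, 09:00–10:00, 11:00–17:00.
Wyatt ∩ Sofia ∩ Jun: 07:00–08:30, 09:00–10:00, 11:00–11:30, 12:00–13:00, 14:30–17:00.
Wyatt ∩ Sofia ∩ Jun ∩ Dana: 12:00–13:00, 14:30–16:30.
Restricted to 09:00–15:30: 12:00–13:00, 14:30–15:30.
Windows ≥ 30 min: 12:00–13:00, 14:30–15:30.
Earliest such window starts at 12:00.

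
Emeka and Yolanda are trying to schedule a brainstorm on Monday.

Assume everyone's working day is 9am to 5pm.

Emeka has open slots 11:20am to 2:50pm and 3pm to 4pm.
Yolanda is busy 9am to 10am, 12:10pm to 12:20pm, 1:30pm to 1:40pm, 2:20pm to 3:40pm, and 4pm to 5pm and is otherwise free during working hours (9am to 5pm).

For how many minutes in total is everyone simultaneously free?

Yolanda free within 09:00–17:00: 10:00–12:10, 12:20–13:30, 13:40–14:20, 15:40–16:00.
Emeka ∩ Yolanda: 11:20–12:10, 12:20–13:30, 13:40–14:20, 15:40–16:00.
Total common minutes: 50 + 70 + 40 + 20 = 180.

180 minutes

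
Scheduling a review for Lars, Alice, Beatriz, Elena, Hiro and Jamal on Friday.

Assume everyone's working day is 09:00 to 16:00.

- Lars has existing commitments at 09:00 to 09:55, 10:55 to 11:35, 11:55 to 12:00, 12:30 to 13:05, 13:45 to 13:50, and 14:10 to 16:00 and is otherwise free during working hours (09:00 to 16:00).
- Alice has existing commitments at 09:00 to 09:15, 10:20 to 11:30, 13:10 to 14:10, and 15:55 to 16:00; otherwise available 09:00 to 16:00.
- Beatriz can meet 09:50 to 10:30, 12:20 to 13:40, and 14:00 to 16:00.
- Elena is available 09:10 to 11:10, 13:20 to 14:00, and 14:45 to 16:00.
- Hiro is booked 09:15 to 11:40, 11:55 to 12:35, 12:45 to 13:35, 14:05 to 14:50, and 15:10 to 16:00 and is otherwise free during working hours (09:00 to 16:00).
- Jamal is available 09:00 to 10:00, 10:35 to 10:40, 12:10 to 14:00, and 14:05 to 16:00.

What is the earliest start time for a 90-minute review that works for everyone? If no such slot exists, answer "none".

Lars free within 09:00–16:00: 09:55–10:55, 11:35–11:55, 12:00–12:30, 13:05–13:45, 13:50–14:10.
Alice free within 09:00–16:00: 09:15–10:20, 11:30–13:10, 14:10–15:55.
Hiro free within 09:00–16:00: 09:00–09:15, 11:40–11:55, 12:35–12:45, 13:35–14:05, 14:50–15:10.
Lars ∩ Alice: 09:55–10:20, 11:35–11:55, 12:00–12:30, 13:05–13:10.
Lars ∩ Alice ∩ Beatriz: 09:55–10:20, 12:20–12:30, 13:05–13:10.
Lars ∩ Alice ∩ Beatriz ∩ Elena: 09:55–10:20.
Lars ∩ Alice ∩ Beatriz ∩ Elena ∩ Hiro: (none).
Lars ∩ Alice ∩ Beatriz ∩ Elena ∩ Hiro ∩ Jamal: (none).
Windows ≥ 90 min: (none).

none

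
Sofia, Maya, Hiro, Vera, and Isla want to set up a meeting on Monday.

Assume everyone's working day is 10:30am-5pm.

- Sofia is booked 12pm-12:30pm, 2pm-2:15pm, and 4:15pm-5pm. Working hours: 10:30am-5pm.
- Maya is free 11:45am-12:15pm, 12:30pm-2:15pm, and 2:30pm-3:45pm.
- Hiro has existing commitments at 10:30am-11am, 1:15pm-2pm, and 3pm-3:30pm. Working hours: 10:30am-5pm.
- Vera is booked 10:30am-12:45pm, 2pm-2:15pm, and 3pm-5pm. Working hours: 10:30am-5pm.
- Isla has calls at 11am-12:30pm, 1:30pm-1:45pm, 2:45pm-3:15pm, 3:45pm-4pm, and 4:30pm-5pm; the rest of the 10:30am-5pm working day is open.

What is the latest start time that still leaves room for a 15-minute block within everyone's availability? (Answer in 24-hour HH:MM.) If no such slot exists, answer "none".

Sofia free within 10:30–17:00: 10:30–12:00, 12:30–14:00, 14:15–16:15.
Hiro free within 10:30–17:00: 11:00–13:15, 14:00–15:00, 15:30–17:00.
Vera free within 10:30–17:00: 12:45–14:00, 14:15–15:00.
Isla free within 10:30–17:00: 10:30–11:00, 12:30–13:30, 13:45–14:45, 15:15–15:45, 16:00–16:30.
Sofia ∩ Maya: 11:45–12:00, 12:30–14:00, 14:30–15:45.
Sofia ∩ Maya ∩ Hiro: 11:45–12:00, 12:30–13:15, 14:30–15:00, 15:30–15:45.
Sofia ∩ Maya ∩ Hiro ∩ Vera: 12:45–13:15, 14:30–15:00.
Sofia ∩ Maya ∩ Hiro ∩ Vera ∩ Isla: 12:45–13:15, 14:30–14:45.
Windows ≥ 15 min: 12:45–13:15, 14:30–14:45.
Latest start in the last window 14:30–14:45 is 14:45 − 15 min = 14:30.

14:30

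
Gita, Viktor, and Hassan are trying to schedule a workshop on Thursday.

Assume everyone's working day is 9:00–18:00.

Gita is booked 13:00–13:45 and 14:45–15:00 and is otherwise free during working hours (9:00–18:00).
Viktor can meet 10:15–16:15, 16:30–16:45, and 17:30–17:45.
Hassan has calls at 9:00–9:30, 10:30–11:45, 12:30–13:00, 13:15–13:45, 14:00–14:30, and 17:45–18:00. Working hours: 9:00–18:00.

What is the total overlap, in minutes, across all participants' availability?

Gita free within 09:00–18:00: 09:00–13:00, 13:45–14:45, 15:00–18:00.
Hassan free within 09:00–18:00: 09:30–10:30, 11:45–12:30, 13:00–13:15, 13:45–14:00, 14:30–17:45.
Gita ∩ Viktor: 10:15–13:00, 13:45–14:45, 15:00–16:15, 16:30–16:45, 17:30–17:45.
Gita ∩ Viktor ∩ Hassan: 10:15–10:30, 11:45–12:30, 13:45–14:00, 14:30–14:45, 15:00–16:15, 16:30–16:45, 17:30–17:45.
Total common minutes: 15 + 45 + 15 + 15 + 75 + 15 + 15 = 195.

195 minutes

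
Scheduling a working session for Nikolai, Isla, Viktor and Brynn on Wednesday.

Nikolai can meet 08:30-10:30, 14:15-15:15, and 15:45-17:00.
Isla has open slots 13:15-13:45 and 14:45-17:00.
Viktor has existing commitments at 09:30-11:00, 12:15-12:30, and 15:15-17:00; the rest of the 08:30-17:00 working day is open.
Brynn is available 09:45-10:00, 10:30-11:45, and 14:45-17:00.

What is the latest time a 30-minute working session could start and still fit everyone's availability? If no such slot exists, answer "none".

14:45

Viktor free within 08:30–17:00: 08:30–09:30, 11:00–12:15, 12:30–15:15.
Nikolai ∩ Isla: 14:45–15:15, 15:45–17:00.
Nikolai ∩ Isla ∩ Viktor: 14:45–15:15.
Nikolai ∩ Isla ∩ Viktor ∩ Brynn: 14:45–15:15.
Windows ≥ 30 min: 14:45–15:15.
Latest start in the last window 14:45–15:15 is 15:15 − 30 min = 14:45.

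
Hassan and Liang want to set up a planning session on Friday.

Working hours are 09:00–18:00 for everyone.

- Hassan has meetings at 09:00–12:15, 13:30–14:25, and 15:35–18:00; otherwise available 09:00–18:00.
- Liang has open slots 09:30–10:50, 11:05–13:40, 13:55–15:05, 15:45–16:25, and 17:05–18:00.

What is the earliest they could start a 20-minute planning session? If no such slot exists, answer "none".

12:15

Hassan free within 09:00–18:00: 12:15–13:30, 14:25–15:35.
Hassan ∩ Liang: 12:15–13:30, 14:25–15:05.
Windows ≥ 20 min: 12:15–13:30, 14:25–15:05.
Earliest such window starts at 12:15.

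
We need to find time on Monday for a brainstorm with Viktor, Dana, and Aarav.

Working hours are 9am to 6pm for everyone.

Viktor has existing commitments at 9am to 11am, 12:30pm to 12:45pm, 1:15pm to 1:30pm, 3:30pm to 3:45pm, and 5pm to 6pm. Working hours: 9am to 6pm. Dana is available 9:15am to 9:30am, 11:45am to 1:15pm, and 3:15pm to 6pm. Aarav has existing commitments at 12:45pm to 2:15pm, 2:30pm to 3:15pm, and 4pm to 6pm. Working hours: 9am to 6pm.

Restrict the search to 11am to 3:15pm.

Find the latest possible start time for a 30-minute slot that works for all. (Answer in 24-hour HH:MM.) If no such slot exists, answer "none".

12:00

Viktor free within 09:00–18:00: 11:00–12:30, 12:45–13:15, 13:30–15:30, 15:45–17:00.
Aarav free within 09:00–18:00: 09:00–12:45, 14:15–14:30, 15:15–16:00.
Viktor ∩ Dana: 11:45–12:30, 12:45–13:15, 15:15–15:30, 15:45–17:00.
Viktor ∩ Dana ∩ Aarav: 11:45–12:30, 15:15–15:30, 15:45–16:00.
Restricted to 11:00–15:15: 11:45–12:30.
Windows ≥ 30 min: 11:45–12:30.
Latest start in the last window 11:45–12:30 is 12:30 − 30 min = 12:00.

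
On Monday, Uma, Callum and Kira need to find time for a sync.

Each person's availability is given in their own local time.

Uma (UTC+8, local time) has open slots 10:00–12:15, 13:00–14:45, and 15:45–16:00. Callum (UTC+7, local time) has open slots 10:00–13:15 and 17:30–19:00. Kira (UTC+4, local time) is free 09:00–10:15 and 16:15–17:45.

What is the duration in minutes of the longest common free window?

75 minutes

Uma → UTC: 02:00–04:15, 05:00–06:45, 07:45–08:00.
Callum → UTC: 03:00–06:15, 10:30–12:00.
Kira → UTC: 05:00–06:15, 12:15–13:45.
Uma ∩ Callum: 03:00–04:15, 05:00–06:15.
Uma ∩ Callum ∩ Kira: 05:00–06:15.
Single common window of 75 minutes.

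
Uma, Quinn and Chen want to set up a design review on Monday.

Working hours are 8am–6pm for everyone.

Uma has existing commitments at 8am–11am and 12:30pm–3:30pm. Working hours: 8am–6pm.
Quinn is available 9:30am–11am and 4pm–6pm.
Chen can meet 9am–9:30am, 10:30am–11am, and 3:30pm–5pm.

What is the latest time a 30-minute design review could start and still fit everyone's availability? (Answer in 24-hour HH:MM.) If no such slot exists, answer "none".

16:30

Uma free within 08:00–18:00: 11:00–12:30, 15:30–18:00.
Uma ∩ Quinn: 16:00–18:00.
Uma ∩ Quinn ∩ Chen: 16:00–17:00.
Windows ≥ 30 min: 16:00–17:00.
Latest start in the last window 16:00–17:00 is 17:00 − 30 min = 16:30.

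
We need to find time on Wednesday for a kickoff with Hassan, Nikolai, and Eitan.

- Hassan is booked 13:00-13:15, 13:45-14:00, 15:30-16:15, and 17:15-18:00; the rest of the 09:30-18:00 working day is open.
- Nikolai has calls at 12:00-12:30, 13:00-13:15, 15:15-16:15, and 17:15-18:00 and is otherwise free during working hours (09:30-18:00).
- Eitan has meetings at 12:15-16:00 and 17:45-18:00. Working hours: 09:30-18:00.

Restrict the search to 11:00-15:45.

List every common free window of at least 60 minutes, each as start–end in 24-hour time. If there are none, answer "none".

Hassan free within 09:30–18:00: 09:30–13:00, 13:15–13:45, 14:00–15:30, 16:15–17:15.
Nikolai free within 09:30–18:00: 09:30–12:00, 12:30–13:00, 13:15–15:15, 16:15–17:15.
Eitan free within 09:30–18:00: 09:30–12:15, 16:00–17:45.
Hassan ∩ Nikolai: 09:30–12:00, 12:30–13:00, 13:15–13:45, 14:00–15:15, 16:15–17:15.
Hassan ∩ Nikolai ∩ Eitan: 09:30–12:00, 16:15–17:15.
Restricted to 11:00–15:45: 11:00–12:00.
Windows ≥ 60 min: 11:00–12:00.

11:00–12:00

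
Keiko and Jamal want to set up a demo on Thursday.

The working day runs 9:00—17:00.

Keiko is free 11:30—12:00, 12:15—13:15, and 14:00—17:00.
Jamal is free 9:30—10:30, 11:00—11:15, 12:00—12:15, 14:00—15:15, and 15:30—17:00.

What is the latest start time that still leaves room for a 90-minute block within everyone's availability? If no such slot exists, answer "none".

15:30

Keiko ∩ Jamal: 14:00–15:15, 15:30–17:00.
Windows ≥ 90 min: 15:30–17:00.
Latest start in the last window 15:30–17:00 is 17:00 − 90 min = 15:30.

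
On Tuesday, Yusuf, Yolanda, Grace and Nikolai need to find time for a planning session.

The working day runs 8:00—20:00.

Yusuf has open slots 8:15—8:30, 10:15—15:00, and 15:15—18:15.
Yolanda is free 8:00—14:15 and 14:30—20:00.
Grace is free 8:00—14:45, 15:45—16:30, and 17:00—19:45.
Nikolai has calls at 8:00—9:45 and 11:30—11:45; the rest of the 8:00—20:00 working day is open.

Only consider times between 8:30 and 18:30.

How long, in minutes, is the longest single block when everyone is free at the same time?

150 minutes

Nikolai free within 08:00–20:00: 09:45–11:30, 11:45–20:00.
Yusuf ∩ Yolanda: 08:15–08:30, 10:15–14:15, 14:30–15:00, 15:15–18:15.
Yusuf ∩ Yolanda ∩ Grace: 08:15–08:30, 10:15–14:15, 14:30–14:45, 15:45–16:30, 17:00–18:15.
Yusuf ∩ Yolanda ∩ Grace ∩ Nikolai: 10:15–11:30, 11:45–14:15, 14:30–14:45, 15:45–16:30, 17:00–18:15.
Restricted to 08:30–18:30: 10:15–11:30, 11:45–14:15, 14:30–14:45, 15:45–16:30, 17:00–18:15.
Common window lengths: 75, 150, 15, 45, 75 min; longest is 150.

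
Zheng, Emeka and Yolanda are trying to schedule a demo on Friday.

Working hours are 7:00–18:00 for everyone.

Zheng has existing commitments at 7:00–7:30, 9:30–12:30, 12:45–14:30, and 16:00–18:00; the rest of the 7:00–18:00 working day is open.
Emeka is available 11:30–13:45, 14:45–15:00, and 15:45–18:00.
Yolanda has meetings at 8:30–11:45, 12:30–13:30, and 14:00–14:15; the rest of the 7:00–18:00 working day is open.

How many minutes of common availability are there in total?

Zheng free within 07:00–18:00: 07:30–09:30, 12:30–12:45, 14:30–16:00.
Yolanda free within 07:00–18:00: 07:00–08:30, 11:45–12:30, 13:30–14:00, 14:15–18:00.
Zheng ∩ Emeka: 12:30–12:45, 14:45–15:00, 15:45–16:00.
Zheng ∩ Emeka ∩ Yolanda: 14:45–15:00, 15:45–16:00.
Total common minutes: 15 + 15 = 30.

30 minutes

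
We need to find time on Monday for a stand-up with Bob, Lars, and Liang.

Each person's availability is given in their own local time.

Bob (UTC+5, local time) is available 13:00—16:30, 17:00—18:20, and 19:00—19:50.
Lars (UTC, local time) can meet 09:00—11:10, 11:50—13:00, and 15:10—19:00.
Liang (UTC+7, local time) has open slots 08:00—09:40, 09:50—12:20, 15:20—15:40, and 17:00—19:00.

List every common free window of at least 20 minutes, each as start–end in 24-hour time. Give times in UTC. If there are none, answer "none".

10:00–11:10

Bob → UTC: 08:00–11:30, 12:00–13:20, 14:00–14:50.
Lars → UTC: 09:00–11:10, 11:50–13:00, 15:10–19:00.
Liang → UTC: 01:00–02:40, 02:50–05:20, 08:20–08:40, 10:00–12:00.
Bob ∩ Lars: 09:00–11:10, 12:00–13:00.
Bob ∩ Lars ∩ Liang: 10:00–11:10.
Windows ≥ 20 min: 10:00–11:10.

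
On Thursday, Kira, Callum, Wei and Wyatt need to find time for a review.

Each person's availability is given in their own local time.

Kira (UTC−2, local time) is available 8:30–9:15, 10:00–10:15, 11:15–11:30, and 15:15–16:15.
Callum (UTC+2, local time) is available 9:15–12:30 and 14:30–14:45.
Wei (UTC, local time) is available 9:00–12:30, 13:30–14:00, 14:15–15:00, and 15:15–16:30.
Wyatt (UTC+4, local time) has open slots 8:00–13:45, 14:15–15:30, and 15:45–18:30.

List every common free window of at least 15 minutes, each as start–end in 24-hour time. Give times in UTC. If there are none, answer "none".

none

Kira → UTC: 10:30–11:15, 12:00–12:15, 13:15–13:30, 17:15–18:15.
Callum → UTC: 07:15–10:30, 12:30–12:45.
Wei → UTC: 09:00–12:30, 13:30–14:00, 14:15–15:00, 15:15–16:30.
Wyatt → UTC: 04:00–09:45, 10:15–11:30, 11:45–14:30.
Kira ∩ Callum: (none).
Kira ∩ Callum ∩ Wei: (none).
Kira ∩ Callum ∩ Wei ∩ Wyatt: (none).
Windows ≥ 15 min: (none).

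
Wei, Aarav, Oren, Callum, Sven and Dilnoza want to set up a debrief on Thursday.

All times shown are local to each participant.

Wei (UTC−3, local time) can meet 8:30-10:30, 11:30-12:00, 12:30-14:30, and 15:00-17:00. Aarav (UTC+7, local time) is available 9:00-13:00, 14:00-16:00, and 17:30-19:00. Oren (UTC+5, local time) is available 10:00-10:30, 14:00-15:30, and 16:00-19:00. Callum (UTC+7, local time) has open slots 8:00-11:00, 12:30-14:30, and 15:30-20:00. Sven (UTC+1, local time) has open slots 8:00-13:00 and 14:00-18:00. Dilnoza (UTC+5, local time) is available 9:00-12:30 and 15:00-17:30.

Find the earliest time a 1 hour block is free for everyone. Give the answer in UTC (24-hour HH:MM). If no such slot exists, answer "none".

none

Wei → UTC: 11:30–13:30, 14:30–15:00, 15:30–17:30, 18:00–20:00.
Aarav → UTC: 02:00–06:00, 07:00–09:00, 10:30–12:00.
Oren → UTC: 05:00–05:30, 09:00–10:30, 11:00–14:00.
Callum → UTC: 01:00–04:00, 05:30–07:30, 08:30–13:00.
Sven → UTC: 07:00–12:00, 13:00–17:00.
Dilnoza → UTC: 04:00–07:30, 10:00–12:30.
Wei ∩ Aarav: 11:30–12:00.
Wei ∩ Aarav ∩ Oren: 11:30–12:00.
Wei ∩ Aarav ∩ Oren ∩ Callum: 11:30–12:00.
Wei ∩ Aarav ∩ Oren ∩ Callum ∩ Sven: 11:30–12:00.
Wei ∩ Aarav ∩ Oren ∩ Callum ∩ Sven ∩ Dilnoza: 11:30–12:00.
Windows ≥ 60 min: (none).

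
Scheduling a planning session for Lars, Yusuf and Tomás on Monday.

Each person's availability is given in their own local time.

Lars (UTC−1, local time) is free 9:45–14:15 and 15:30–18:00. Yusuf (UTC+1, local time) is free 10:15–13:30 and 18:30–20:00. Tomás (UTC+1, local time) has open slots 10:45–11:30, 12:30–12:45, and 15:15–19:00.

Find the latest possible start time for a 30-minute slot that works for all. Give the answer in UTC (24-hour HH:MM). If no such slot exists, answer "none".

Lars → UTC: 10:45–15:15, 16:30–19:00.
Yusuf → UTC: 09:15–12:30, 17:30–19:00.
Tomás → UTC: 09:45–10:30, 11:30–11:45, 14:15–18:00.
Lars ∩ Yusuf: 10:45–12:30, 17:30–19:00.
Lars ∩ Yusuf ∩ Tomás: 11:30–11:45, 17:30–18:00.
Windows ≥ 30 min: 17:30–18:00.
Latest start in the last window 17:30–18:00 is 18:00 − 30 min = 17:30.

17:30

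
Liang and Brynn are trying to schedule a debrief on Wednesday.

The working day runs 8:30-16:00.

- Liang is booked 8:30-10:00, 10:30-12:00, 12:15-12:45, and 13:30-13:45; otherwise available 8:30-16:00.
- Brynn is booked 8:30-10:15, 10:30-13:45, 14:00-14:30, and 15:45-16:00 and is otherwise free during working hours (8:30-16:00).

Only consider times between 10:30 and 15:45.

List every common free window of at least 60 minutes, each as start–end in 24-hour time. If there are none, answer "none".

Liang free within 08:30–16:00: 10:00–10:30, 12:00–12:15, 12:45–13:30, 13:45–16:00.
Brynn free within 08:30–16:00: 10:15–10:30, 13:45–14:00, 14:30–15:45.
Liang ∩ Brynn: 10:15–10:30, 13:45–14:00, 14:30–15:45.
Restricted to 10:30–15:45: 13:45–14:00, 14:30–15:45.
Windows ≥ 60 min: 14:30–15:45.

14:30–15:45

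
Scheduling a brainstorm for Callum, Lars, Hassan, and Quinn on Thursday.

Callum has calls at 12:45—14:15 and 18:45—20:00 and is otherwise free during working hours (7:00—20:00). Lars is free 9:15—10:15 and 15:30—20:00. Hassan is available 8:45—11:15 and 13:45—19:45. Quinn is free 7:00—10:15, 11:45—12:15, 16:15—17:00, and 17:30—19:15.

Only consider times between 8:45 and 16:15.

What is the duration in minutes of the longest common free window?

Callum free within 07:00–20:00: 07:00–12:45, 14:15–18:45.
Callum ∩ Lars: 09:15–10:15, 15:30–18:45.
Callum ∩ Lars ∩ Hassan: 09:15–10:15, 15:30–18:45.
Callum ∩ Lars ∩ Hassan ∩ Quinn: 09:15–10:15, 16:15–17:00, 17:30–18:45.
Restricted to 08:45–16:15: 09:15–10:15.
Single common window of 60 minutes.

60 minutes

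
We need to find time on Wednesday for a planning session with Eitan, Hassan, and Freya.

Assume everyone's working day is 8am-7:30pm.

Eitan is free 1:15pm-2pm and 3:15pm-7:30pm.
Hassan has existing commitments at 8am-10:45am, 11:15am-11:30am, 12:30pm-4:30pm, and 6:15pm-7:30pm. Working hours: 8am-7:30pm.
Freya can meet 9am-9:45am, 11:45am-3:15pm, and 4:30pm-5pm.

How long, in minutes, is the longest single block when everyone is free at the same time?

Hassan free within 08:00–19:30: 10:45–11:15, 11:30–12:30, 16:30–18:15.
Eitan ∩ Hassan: 16:30–18:15.
Eitan ∩ Hassan ∩ Freya: 16:30–17:00.
Single common window of 30 minutes.

30 minutes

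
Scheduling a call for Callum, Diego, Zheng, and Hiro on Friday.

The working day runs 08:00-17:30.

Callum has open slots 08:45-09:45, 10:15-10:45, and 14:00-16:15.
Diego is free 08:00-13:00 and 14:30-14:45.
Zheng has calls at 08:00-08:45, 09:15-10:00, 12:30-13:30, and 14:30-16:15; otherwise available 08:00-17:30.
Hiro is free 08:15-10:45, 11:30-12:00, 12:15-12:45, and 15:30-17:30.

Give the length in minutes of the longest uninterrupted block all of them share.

30 minutes

Zheng free within 08:00–17:30: 08:45–09:15, 10:00–12:30, 13:30–14:30, 16:15–17:30.
Callum ∩ Diego: 08:45–09:45, 10:15–10:45, 14:30–14:45.
Callum ∩ Diego ∩ Zheng: 08:45–09:15, 10:15–10:45.
Callum ∩ Diego ∩ Zheng ∩ Hiro: 08:45–09:15, 10:15–10:45.
Common window lengths: 30, 30 min; longest is 30.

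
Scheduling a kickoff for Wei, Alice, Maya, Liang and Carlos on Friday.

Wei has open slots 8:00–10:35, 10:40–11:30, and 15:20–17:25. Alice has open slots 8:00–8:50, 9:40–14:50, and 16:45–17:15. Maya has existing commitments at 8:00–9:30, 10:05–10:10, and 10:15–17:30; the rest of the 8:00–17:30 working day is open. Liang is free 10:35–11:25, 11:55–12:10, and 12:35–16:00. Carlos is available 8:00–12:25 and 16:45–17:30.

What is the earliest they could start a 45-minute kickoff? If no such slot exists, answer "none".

Maya free within 08:00–17:30: 09:30–10:05, 10:10–10:15.
Wei ∩ Alice: 08:00–08:50, 09:40–10:35, 10:40–11:30, 16:45–17:15.
Wei ∩ Alice ∩ Maya: 09:40–10:05, 10:10–10:15.
Wei ∩ Alice ∩ Maya ∩ Liang: (none).
Wei ∩ Alice ∩ Maya ∩ Liang ∩ Carlos: (none).
Windows ≥ 45 min: (none).

none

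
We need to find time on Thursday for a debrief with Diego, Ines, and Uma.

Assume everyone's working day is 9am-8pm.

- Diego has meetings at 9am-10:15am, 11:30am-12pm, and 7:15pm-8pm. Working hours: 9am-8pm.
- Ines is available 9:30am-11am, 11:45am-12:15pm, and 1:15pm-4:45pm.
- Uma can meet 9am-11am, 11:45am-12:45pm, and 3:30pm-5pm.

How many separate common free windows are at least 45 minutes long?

Diego free within 09:00–20:00: 10:15–11:30, 12:00–19:15.
Diego ∩ Ines: 10:15–11:00, 12:00–12:15, 13:15–16:45.
Diego ∩ Ines ∩ Uma: 10:15–11:00, 12:00–12:15, 15:30–16:45.
Windows ≥ 45 min: 10:15–11:00, 15:30–16:45.
That's 2 windows.

2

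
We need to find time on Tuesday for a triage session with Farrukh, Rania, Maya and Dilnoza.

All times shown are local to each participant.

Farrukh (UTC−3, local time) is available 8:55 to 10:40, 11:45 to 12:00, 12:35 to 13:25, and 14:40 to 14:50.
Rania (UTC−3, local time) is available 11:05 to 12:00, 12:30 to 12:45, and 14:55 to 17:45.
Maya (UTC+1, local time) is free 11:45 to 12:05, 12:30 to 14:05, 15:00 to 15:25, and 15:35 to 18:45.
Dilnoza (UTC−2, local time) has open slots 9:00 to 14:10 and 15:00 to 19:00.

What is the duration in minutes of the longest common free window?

15 minutes

Farrukh → UTC: 11:55–13:40, 14:45–15:00, 15:35–16:25, 17:40–17:50.
Rania → UTC: 14:05–15:00, 15:30–15:45, 17:55–20:45.
Maya → UTC: 10:45–11:05, 11:30–13:05, 14:00–14:25, 14:35–17:45.
Dilnoza → UTC: 11:00–16:10, 17:00–21:00.
Farrukh ∩ Rania: 14:45–15:00, 15:35–15:45.
Farrukh ∩ Rania ∩ Maya: 14:45–15:00, 15:35–15:45.
Farrukh ∩ Rania ∩ Maya ∩ Dilnoza: 14:45–15:00, 15:35–15:45.
Common window lengths: 15, 10 min; longest is 15.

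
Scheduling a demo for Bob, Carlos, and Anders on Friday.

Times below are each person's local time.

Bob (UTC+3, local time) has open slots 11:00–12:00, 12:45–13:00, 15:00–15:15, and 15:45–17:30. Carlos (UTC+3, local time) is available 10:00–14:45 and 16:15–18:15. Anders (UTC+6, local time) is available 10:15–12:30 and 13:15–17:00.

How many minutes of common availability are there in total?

Bob → UTC: 08:00–09:00, 09:45–10:00, 12:00–12:15, 12:45–14:30.
Carlos → UTC: 07:00–11:45, 13:15–15:15.
Anders → UTC: 04:15–06:30, 07:15–11:00.
Bob ∩ Carlos: 08:00–09:00, 09:45–10:00, 13:15–14:30.
Bob ∩ Carlos ∩ Anders: 08:00–09:00, 09:45–10:00.
Total common minutes: 60 + 15 = 75.

75 minutes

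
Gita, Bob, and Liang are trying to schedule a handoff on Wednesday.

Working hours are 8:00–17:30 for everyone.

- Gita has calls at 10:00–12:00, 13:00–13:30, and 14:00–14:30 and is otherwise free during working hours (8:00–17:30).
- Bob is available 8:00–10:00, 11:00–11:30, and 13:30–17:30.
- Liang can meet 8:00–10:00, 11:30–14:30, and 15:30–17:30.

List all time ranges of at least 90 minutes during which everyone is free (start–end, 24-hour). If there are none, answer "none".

08:00–10:00, 15:30–17:30

Gita free within 08:00–17:30: 08:00–10:00, 12:00–13:00, 13:30–14:00, 14:30–17:30.
Gita ∩ Bob: 08:00–10:00, 13:30–14:00, 14:30–17:30.
Gita ∩ Bob ∩ Liang: 08:00–10:00, 13:30–14:00, 15:30–17:30.
Windows ≥ 90 min: 08:00–10:00, 15:30–17:30.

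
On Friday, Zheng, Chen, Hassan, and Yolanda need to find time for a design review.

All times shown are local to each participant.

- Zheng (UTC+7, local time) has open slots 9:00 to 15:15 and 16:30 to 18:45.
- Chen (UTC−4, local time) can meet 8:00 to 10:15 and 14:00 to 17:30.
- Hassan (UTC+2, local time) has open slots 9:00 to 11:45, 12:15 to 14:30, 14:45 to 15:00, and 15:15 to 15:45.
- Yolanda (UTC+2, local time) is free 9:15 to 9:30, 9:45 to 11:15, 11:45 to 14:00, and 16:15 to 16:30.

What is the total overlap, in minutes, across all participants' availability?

0 minutes

Zheng → UTC: 02:00–08:15, 09:30–11:45.
Chen → UTC: 12:00–14:15, 18:00–21:30.
Hassan → UTC: 07:00–09:45, 10:15–12:30, 12:45–13:00, 13:15–13:45.
Yolanda → UTC: 07:15–07:30, 07:45–09:15, 09:45–12:00, 14:15–14:30.
Zheng ∩ Chen: (none).
Zheng ∩ Chen ∩ Hassan: (none).
Zheng ∩ Chen ∩ Hassan ∩ Yolanda: (none).
Total common minutes: 0.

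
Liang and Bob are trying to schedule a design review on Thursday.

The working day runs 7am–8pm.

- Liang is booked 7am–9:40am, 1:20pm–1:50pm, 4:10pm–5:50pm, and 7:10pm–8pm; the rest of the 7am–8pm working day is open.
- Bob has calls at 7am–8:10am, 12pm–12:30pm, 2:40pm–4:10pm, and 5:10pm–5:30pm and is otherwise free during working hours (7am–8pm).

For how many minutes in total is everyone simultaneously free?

Liang free within 07:00–20:00: 09:40–13:20, 13:50–16:10, 17:50–19:10.
Bob free within 07:00–20:00: 08:10–12:00, 12:30–14:40, 16:10–17:10, 17:30–20:00.
Liang ∩ Bob: 09:40–12:00, 12:30–13:20, 13:50–14:40, 17:50–19:10.
Total common minutes: 140 + 50 + 50 + 80 = 320.

320 minutes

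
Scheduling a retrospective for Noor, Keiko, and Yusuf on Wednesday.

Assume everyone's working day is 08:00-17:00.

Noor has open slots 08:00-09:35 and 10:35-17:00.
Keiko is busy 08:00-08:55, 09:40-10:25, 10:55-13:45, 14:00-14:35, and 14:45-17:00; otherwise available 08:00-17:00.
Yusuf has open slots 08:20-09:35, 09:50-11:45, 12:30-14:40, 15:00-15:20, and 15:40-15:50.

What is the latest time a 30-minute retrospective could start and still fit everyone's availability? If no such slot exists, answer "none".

09:05

Keiko free within 08:00–17:00: 08:55–09:40, 10:25–10:55, 13:45–14:00, 14:35–14:45.
Noor ∩ Keiko: 08:55–09:35, 10:35–10:55, 13:45–14:00, 14:35–14:45.
Noor ∩ Keiko ∩ Yusuf: 08:55–09:35, 10:35–10:55, 13:45–14:00, 14:35–14:40.
Windows ≥ 30 min: 08:55–09:35.
Latest start in the last window 08:55–09:35 is 09:35 − 30 min = 09:05.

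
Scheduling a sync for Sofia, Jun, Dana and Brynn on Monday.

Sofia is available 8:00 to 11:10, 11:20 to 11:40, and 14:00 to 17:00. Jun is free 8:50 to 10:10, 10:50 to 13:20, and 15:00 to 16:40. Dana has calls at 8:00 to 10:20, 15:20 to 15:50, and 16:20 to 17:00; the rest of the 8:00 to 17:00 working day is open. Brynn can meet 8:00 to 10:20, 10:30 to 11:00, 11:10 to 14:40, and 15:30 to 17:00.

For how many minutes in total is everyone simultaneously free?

Dana free within 08:00–17:00: 10:20–15:20, 15:50–16:20.
Sofia ∩ Jun: 08:50–10:10, 10:50–11:10, 11:20–11:40, 15:00–16:40.
Sofia ∩ Jun ∩ Dana: 10:50–11:10, 11:20–11:40, 15:00–15:20, 15:50–16:20.
Sofia ∩ Jun ∩ Dana ∩ Brynn: 10:50–11:00, 11:20–11:40, 15:50–16:20.
Total common minutes: 10 + 20 + 30 = 60.

60 minutes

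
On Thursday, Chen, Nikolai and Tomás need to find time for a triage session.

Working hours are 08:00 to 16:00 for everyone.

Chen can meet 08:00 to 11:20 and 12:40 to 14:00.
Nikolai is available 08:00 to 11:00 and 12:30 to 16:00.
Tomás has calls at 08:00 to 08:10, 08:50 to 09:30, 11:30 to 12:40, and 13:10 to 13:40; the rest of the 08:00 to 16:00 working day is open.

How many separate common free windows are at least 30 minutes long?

3

Tomás free within 08:00–16:00: 08:10–08:50, 09:30–11:30, 12:40–13:10, 13:40–16:00.
Chen ∩ Nikolai: 08:00–11:00, 12:40–14:00.
Chen ∩ Nikolai ∩ Tomás: 08:10–08:50, 09:30–11:00, 12:40–13:10, 13:40–14:00.
Windows ≥ 30 min: 08:10–08:50, 09:30–11:00, 12:40–13:10.
That's 3 windows.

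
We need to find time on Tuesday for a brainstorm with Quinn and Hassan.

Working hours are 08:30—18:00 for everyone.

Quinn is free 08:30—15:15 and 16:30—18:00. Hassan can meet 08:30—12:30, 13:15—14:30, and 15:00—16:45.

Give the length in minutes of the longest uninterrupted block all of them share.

Quinn ∩ Hassan: 08:30–12:30, 13:15–14:30, 15:00–15:15, 16:30–16:45.
Common window lengths: 240, 75, 15, 15 min; longest is 240.

240 minutes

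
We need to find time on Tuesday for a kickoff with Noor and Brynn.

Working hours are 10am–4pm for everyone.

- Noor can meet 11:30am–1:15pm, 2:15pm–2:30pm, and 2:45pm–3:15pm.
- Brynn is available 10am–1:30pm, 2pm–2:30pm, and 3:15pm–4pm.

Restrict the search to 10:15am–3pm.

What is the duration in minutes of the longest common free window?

Noor ∩ Brynn: 11:30–13:15, 14:15–14:30.
Restricted to 10:15–15:00: 11:30–13:15, 14:15–14:30.
Common window lengths: 105, 15 min; longest is 105.

105 minutes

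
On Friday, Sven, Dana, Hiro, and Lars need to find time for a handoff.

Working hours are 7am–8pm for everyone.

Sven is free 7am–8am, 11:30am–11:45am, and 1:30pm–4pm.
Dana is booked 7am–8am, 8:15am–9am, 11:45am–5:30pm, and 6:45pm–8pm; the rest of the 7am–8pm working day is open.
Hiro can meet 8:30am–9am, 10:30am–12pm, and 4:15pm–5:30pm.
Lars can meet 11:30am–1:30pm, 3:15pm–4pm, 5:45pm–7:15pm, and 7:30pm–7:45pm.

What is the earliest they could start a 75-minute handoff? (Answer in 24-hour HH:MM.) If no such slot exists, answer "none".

Dana free within 07:00–20:00: 08:00–08:15, 09:00–11:45, 17:30–18:45.
Sven ∩ Dana: 11:30–11:45.
Sven ∩ Dana ∩ Hiro: 11:30–11:45.
Sven ∩ Dana ∩ Hiro ∩ Lars: 11:30–11:45.
Windows ≥ 75 min: (none).

none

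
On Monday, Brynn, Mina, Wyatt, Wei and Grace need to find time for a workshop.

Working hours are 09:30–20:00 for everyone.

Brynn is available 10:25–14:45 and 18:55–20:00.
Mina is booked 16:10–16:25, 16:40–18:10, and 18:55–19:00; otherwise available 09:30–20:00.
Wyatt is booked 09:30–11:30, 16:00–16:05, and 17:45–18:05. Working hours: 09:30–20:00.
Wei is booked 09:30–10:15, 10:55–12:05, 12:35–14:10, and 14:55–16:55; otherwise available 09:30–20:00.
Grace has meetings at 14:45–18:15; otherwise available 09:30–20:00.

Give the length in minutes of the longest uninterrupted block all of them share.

Mina free within 09:30–20:00: 09:30–16:10, 16:25–16:40, 18:10–18:55, 19:00–20:00.
Wyatt free within 09:30–20:00: 11:30–16:00, 16:05–17:45, 18:05–20:00.
Wei free within 09:30–20:00: 10:15–10:55, 12:05–12:35, 14:10–14:55, 16:55–20:00.
Grace free within 09:30–20:00: 09:30–14:45, 18:15–20:00.
Brynn ∩ Mina: 10:25–14:45, 19:00–20:00.
Brynn ∩ Mina ∩ Wyatt: 11:30–14:45, 19:00–20:00.
Brynn ∩ Mina ∩ Wyatt ∩ Wei: 12:05–12:35, 14:10–14:45, 19:00–20:00.
Brynn ∩ Mina ∩ Wyatt ∩ Wei ∩ Grace: 12:05–12:35, 14:10–14:45, 19:00–20:00.
Common window lengths: 30, 35, 60 min; longest is 60.

60 minutes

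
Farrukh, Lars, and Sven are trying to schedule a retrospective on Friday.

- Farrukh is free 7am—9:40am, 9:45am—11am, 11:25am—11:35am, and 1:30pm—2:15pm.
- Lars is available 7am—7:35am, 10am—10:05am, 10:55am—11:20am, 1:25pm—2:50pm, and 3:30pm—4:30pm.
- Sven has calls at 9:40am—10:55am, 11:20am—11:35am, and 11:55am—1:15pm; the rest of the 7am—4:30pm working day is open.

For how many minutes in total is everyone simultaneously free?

85 minutes

Sven free within 07:00–16:30: 07:00–09:40, 10:55–11:20, 11:35–11:55, 13:15–16:30.
Farrukh ∩ Lars: 07:00–07:35, 10:00–10:05, 10:55–11:00, 13:30–14:15.
Farrukh ∩ Lars ∩ Sven: 07:00–07:35, 10:55–11:00, 13:30–14:15.
Total common minutes: 35 + 5 + 45 = 85.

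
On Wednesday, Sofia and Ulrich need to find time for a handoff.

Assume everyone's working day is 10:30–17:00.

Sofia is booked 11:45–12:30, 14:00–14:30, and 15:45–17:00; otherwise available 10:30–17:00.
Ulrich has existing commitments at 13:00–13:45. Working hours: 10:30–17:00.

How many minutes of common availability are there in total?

195 minutes

Sofia free within 10:30–17:00: 10:30–11:45, 12:30–14:00, 14:30–15:45.
Ulrich free within 10:30–17:00: 10:30–13:00, 13:45–17:00.
Sofia ∩ Ulrich: 10:30–11:45, 12:30–13:00, 13:45–14:00, 14:30–15:45.
Total common minutes: 75 + 30 + 15 + 75 = 195.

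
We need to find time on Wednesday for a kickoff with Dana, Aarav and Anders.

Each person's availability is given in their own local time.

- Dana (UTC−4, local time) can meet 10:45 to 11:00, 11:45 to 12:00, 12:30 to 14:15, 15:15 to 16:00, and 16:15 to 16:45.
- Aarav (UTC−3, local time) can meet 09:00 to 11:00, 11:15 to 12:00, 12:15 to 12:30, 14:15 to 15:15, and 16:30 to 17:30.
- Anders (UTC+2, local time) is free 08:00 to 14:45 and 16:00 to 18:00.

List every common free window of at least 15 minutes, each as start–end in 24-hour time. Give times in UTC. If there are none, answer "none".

Dana → UTC: 14:45–15:00, 15:45–16:00, 16:30–18:15, 19:15–20:00, 20:15–20:45.
Aarav → UTC: 12:00–14:00, 14:15–15:00, 15:15–15:30, 17:15–18:15, 19:30–20:30.
Anders → UTC: 06:00–12:45, 14:00–16:00.
Dana ∩ Aarav: 14:45–15:00, 17:15–18:15, 19:30–20:00, 20:15–20:30.
Dana ∩ Aarav ∩ Anders: 14:45–15:00.
Windows ≥ 15 min: 14:45–15:00.

14:45–15:00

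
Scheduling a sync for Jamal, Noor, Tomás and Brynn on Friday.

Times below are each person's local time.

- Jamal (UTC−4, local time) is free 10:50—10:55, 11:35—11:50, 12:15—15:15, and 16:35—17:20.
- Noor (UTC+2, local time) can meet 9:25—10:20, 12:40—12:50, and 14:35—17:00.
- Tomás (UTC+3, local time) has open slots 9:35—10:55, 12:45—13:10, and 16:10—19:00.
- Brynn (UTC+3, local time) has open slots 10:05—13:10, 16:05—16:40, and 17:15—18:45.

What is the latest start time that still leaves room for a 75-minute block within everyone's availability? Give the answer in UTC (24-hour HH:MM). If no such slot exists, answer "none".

none

Jamal → UTC: 14:50–14:55, 15:35–15:50, 16:15–19:15, 20:35–21:20.
Noor → UTC: 07:25–08:20, 10:40–10:50, 12:35–15:00.
Tomás → UTC: 06:35–07:55, 09:45–10:10, 13:10–16:00.
Brynn → UTC: 07:05–10:10, 13:05–13:40, 14:15–15:45.
Jamal ∩ Noor: 14:50–14:55.
Jamal ∩ Noor ∩ Tomás: 14:50–14:55.
Jamal ∩ Noor ∩ Tomás ∩ Brynn: 14:50–14:55.
Windows ≥ 75 min: (none).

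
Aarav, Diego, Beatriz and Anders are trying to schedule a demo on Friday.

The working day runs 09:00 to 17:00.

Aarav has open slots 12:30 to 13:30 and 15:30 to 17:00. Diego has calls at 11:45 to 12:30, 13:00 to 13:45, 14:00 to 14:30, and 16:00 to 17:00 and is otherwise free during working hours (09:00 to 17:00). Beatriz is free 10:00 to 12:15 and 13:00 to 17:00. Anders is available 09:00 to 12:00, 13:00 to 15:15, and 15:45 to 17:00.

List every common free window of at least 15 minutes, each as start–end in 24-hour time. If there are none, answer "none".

Diego free within 09:00–17:00: 09:00–11:45, 12:30–13:00, 13:45–14:00, 14:30–16:00.
Aarav ∩ Diego: 12:30–13:00, 15:30–16:00.
Aarav ∩ Diego ∩ Beatriz: 15:30–16:00.
Aarav ∩ Diego ∩ Beatriz ∩ Anders: 15:45–16:00.
Windows ≥ 15 min: 15:45–16:00.

15:45–16:00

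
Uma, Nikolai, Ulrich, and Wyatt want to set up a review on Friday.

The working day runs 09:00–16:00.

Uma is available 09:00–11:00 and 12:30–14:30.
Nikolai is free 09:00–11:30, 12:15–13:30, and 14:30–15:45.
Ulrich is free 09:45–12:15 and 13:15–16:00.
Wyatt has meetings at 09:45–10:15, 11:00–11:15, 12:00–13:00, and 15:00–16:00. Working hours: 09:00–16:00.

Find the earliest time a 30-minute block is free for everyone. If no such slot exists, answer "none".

10:15

Wyatt free within 09:00–16:00: 09:00–09:45, 10:15–11:00, 11:15–12:00, 13:00–15:00.
Uma ∩ Nikolai: 09:00–11:00, 12:30–13:30.
Uma ∩ Nikolai ∩ Ulrich: 09:45–11:00, 13:15–13:30.
Uma ∩ Nikolai ∩ Ulrich ∩ Wyatt: 10:15–11:00, 13:15–13:30.
Windows ≥ 30 min: 10:15–11:00.
Earliest such window starts at 10:15.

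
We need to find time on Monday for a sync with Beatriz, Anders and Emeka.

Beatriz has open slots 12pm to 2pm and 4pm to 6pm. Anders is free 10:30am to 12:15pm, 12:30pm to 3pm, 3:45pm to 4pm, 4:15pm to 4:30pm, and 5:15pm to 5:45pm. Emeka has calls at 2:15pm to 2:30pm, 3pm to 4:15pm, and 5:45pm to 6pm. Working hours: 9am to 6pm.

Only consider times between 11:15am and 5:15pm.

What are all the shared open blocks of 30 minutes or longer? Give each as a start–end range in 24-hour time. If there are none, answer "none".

Emeka free within 09:00–18:00: 09:00–14:15, 14:30–15:00, 16:15–17:45.
Beatriz ∩ Anders: 12:00–12:15, 12:30–14:00, 16:15–16:30, 17:15–17:45.
Beatriz ∩ Anders ∩ Emeka: 12:00–12:15, 12:30–14:00, 16:15–16:30, 17:15–17:45.
Restricted to 11:15–17:15: 12:00–12:15, 12:30–14:00, 16:15–16:30.
Windows ≥ 30 min: 12:30–14:00.

12:30–14:00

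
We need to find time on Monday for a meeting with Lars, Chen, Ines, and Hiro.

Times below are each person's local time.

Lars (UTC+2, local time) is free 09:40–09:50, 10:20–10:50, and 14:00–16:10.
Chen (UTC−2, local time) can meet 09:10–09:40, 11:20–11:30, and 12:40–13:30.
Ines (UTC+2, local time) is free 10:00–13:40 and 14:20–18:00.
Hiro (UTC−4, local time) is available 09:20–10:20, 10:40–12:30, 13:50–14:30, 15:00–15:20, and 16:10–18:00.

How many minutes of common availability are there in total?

10 minutes

Lars → UTC: 07:40–07:50, 08:20–08:50, 12:00–14:10.
Chen → UTC: 11:10–11:40, 13:20–13:30, 14:40–15:30.
Ines → UTC: 08:00–11:40, 12:20–16:00.
Hiro → UTC: 13:20–14:20, 14:40–16:30, 17:50–18:30, 19:00–19:20, 20:10–22:00.
Lars ∩ Chen: 13:20–13:30.
Lars ∩ Chen ∩ Ines: 13:20–13:30.
Lars ∩ Chen ∩ Ines ∩ Hiro: 13:20–13:30.
Total common minutes: 10.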